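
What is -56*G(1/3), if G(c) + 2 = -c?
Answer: 392/3 ≈ 130.67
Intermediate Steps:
G(c) = -2 - c
-56*G(1/3) = -56*(-2 - 1/3) = -56*(-2 - 1*⅓) = -56*(-2 - ⅓) = -56*(-7/3) = 392/3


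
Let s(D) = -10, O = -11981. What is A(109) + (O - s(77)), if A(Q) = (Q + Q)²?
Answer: 35553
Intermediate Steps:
A(Q) = 4*Q² (A(Q) = (2*Q)² = 4*Q²)
A(109) + (O - s(77)) = 4*109² + (-11981 - 1*(-10)) = 4*11881 + (-11981 + 10) = 47524 - 11971 = 35553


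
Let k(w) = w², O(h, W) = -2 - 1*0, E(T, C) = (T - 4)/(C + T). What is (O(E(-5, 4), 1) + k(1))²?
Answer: 1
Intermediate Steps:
E(T, C) = (-4 + T)/(C + T)
O(h, W) = -2 (O(h, W) = -2 + 0 = -2)
(O(E(-5, 4), 1) + k(1))² = (-2 + 1²)² = (-2 + 1)² = (-1)² = 1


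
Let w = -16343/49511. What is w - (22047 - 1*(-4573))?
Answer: -1317999163/49511 ≈ -26620.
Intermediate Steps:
w = -16343/49511 (w = -16343*1/49511 = -16343/49511 ≈ -0.33009)
w - (22047 - 1*(-4573)) = -16343/49511 - (22047 - 1*(-4573)) = -16343/49511 - (22047 + 4573) = -16343/49511 - 1*26620 = -16343/49511 - 26620 = -1317999163/49511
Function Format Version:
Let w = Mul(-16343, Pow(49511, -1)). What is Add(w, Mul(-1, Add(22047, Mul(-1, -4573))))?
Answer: Rational(-1317999163, 49511) ≈ -26620.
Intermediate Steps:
w = Rational(-16343, 49511) (w = Mul(-16343, Rational(1, 49511)) = Rational(-16343, 49511) ≈ -0.33009)
Add(w, Mul(-1, Add(22047, Mul(-1, -4573)))) = Add(Rational(-16343, 49511), Mul(-1, Add(22047, Mul(-1, -4573)))) = Add(Rational(-16343, 49511), Mul(-1, Add(22047, 4573))) = Add(Rational(-16343, 49511), Mul(-1, 26620)) = Add(Rational(-16343, 49511), -26620) = Rational(-1317999163, 49511)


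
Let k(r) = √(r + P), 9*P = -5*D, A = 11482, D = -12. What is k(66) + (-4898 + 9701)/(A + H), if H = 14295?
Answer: 4803/25777 + √654/3 ≈ 8.7108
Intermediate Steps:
P = 20/3 (P = (-5*(-12))/9 = (⅑)*60 = 20/3 ≈ 6.6667)
k(r) = √(20/3 + r) (k(r) = √(r + 20/3) = √(20/3 + r))
k(66) + (-4898 + 9701)/(A + H) = √(60 + 9*66)/3 + (-4898 + 9701)/(11482 + 14295) = √(60 + 594)/3 + 4803/25777 = √654/3 + 4803*(1/25777) = √654/3 + 4803/25777 = 4803/25777 + √654/3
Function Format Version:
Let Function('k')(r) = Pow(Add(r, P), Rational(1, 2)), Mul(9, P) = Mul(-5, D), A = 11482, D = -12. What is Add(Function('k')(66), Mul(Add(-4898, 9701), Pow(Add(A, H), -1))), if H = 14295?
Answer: Add(Rational(4803, 25777), Mul(Rational(1, 3), Pow(654, Rational(1, 2)))) ≈ 8.7108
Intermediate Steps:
P = Rational(20, 3) (P = Mul(Rational(1, 9), Mul(-5, -12)) = Mul(Rational(1, 9), 60) = Rational(20, 3) ≈ 6.6667)
Function('k')(r) = Pow(Add(Rational(20, 3), r), Rational(1, 2)) (Function('k')(r) = Pow(Add(r, Rational(20, 3)), Rational(1, 2)) = Pow(Add(Rational(20, 3), r), Rational(1, 2)))
Add(Function('k')(66), Mul(Add(-4898, 9701), Pow(Add(A, H), -1))) = Add(Mul(Rational(1, 3), Pow(Add(60, Mul(9, 66)), Rational(1, 2))), Mul(Add(-4898, 9701), Pow(Add(11482, 14295), -1))) = Add(Mul(Rational(1, 3), Pow(Add(60, 594), Rational(1, 2))), Mul(4803, Pow(25777, -1))) = Add(Mul(Rational(1, 3), Pow(654, Rational(1, 2))), Mul(4803, Rational(1, 25777))) = Add(Mul(Rational(1, 3), Pow(654, Rational(1, 2))), Rational(4803, 25777)) = Add(Rational(4803, 25777), Mul(Rational(1, 3), Pow(654, Rational(1, 2))))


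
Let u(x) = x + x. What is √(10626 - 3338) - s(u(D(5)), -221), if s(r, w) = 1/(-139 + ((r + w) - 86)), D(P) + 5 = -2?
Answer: 1/460 + 2*√1822 ≈ 85.372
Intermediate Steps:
D(P) = -7 (D(P) = -5 - 2 = -7)
u(x) = 2*x
s(r, w) = 1/(-225 + r + w) (s(r, w) = 1/(-139 + (-86 + r + w)) = 1/(-225 + r + w))
√(10626 - 3338) - s(u(D(5)), -221) = √(10626 - 3338) - 1/(-225 + 2*(-7) - 221) = √7288 - 1/(-225 - 14 - 221) = 2*√1822 - 1/(-460) = 2*√1822 - 1*(-1/460) = 2*√1822 + 1/460 = 1/460 + 2*√1822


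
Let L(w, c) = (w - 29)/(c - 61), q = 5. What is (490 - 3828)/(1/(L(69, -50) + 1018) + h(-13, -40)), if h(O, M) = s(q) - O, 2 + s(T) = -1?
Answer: -377053804/1129691 ≈ -333.77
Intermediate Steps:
L(w, c) = (-29 + w)/(-61 + c)
s(T) = -3 (s(T) = -2 - 1 = -3)
h(O, M) = -3 - O
(490 - 3828)/(1/(L(69, -50) + 1018) + h(-13, -40)) = (490 - 3828)/(1/((-29 + 69)/(-61 - 50) + 1018) + (-3 - 1*(-13))) = -3338/(1/(40/(-111) + 1018) + (-3 + 13)) = -3338/(1/(-1/111*40 + 1018) + 10) = -3338/(1/(-40/111 + 1018) + 10) = -3338/(1/(112958/111) + 10) = -3338/(111/112958 + 10) = -3338/1129691/112958 = -3338*112958/1129691 = -377053804/1129691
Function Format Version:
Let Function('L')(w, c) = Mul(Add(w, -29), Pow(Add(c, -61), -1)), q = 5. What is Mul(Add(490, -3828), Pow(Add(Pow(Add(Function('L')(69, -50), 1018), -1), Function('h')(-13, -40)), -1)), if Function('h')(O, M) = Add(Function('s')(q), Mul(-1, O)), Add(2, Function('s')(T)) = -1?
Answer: Rational(-377053804, 1129691) ≈ -333.77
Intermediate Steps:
Function('L')(w, c) = Mul(Pow(Add(-61, c), -1), Add(-29, w)) (Function('L')(w, c) = Mul(Add(-29, w), Pow(Add(-61, c), -1)) = Mul(Pow(Add(-61, c), -1), Add(-29, w)))
Function('s')(T) = -3 (Function('s')(T) = Add(-2, -1) = -3)
Function('h')(O, M) = Add(-3, Mul(-1, O))
Mul(Add(490, -3828), Pow(Add(Pow(Add(Function('L')(69, -50), 1018), -1), Function('h')(-13, -40)), -1)) = Mul(Add(490, -3828), Pow(Add(Pow(Add(Mul(Pow(Add(-61, -50), -1), Add(-29, 69)), 1018), -1), Add(-3, Mul(-1, -13))), -1)) = Mul(-3338, Pow(Add(Pow(Add(Mul(Pow(-111, -1), 40), 1018), -1), Add(-3, 13)), -1)) = Mul(-3338, Pow(Add(Pow(Add(Mul(Rational(-1, 111), 40), 1018), -1), 10), -1)) = Mul(-3338, Pow(Add(Pow(Add(Rational(-40, 111), 1018), -1), 10), -1)) = Mul(-3338, Pow(Add(Pow(Rational(112958, 111), -1), 10), -1)) = Mul(-3338, Pow(Add(Rational(111, 112958), 10), -1)) = Mul(-3338, Pow(Rational(1129691, 112958), -1)) = Mul(-3338, Rational(112958, 1129691)) = Rational(-377053804, 1129691)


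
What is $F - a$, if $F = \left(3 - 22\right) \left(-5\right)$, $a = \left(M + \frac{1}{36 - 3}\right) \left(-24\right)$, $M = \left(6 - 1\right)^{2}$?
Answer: $\frac{7653}{11} \approx 695.73$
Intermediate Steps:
$M = 25$ ($M = 5^{2} = 25$)
$a = - \frac{6608}{11}$ ($a = \left(25 + \frac{1}{36 - 3}\right) \left(-24\right) = \left(25 + \frac{1}{33}\right) \left(-24\right) = \frac{826}{33} \left(-24\right) = - \frac{6608}{11} \approx -600.73$)
$F = 95$ ($F = \left(-19\right) \left(-5\right) = 95$)
$F - a = 95 - - \frac{6608}{11} = 95 + \frac{6608}{11} = \frac{7653}{11}$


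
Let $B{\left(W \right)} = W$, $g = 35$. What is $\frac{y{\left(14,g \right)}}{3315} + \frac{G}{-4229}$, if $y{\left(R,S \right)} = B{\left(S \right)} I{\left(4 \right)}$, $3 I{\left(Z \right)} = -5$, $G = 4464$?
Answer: $- \frac{9026911}{8411481} \approx -1.0732$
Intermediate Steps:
$I{\left(Z \right)} = - \frac{5}{3}$ ($I{\left(Z \right)} = \frac{1}{3} \left(-5\right) = - \frac{5}{3}$)
$y{\left(R,S \right)} = - \frac{5 S}{3}$ ($y{\left(R,S \right)} = S \left(- \frac{5}{3}\right) = - \frac{5 S}{3}$)
$\frac{y{\left(14,g \right)}}{3315} + \frac{G}{-4229} = \frac{\left(- \frac{5}{3}\right) 35}{3315} + \frac{4464}{-4229} = \left(- \frac{175}{3}\right) \frac{1}{3315} + 4464 \left(- \frac{1}{4229}\right) = - \frac{35}{1989} - \frac{4464}{4229} = - \frac{9026911}{8411481}$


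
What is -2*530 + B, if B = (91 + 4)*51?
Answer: 3785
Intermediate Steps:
B = 4845 (B = 95*51 = 4845)
-2*530 + B = -2*530 + 4845 = -1060 + 4845 = 3785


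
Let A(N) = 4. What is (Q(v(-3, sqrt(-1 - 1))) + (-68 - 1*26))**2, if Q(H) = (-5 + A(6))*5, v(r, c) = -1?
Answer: 9801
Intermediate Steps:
Q(H) = -5 (Q(H) = (-5 + 4)*5 = -1*5 = -5)
(Q(v(-3, sqrt(-1 - 1))) + (-68 - 1*26))**2 = (-5 + (-68 - 1*26))**2 = (-5 + (-68 - 26))**2 = (-5 - 94)**2 = (-99)**2 = 9801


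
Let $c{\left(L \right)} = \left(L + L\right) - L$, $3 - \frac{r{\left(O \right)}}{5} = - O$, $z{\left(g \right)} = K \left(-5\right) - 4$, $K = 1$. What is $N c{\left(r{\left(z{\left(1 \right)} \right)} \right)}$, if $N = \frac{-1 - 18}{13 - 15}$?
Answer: $-285$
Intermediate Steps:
$z{\left(g \right)} = -9$ ($z{\left(g \right)} = 1 \left(-5\right) - 4 = -5 - 4 = -9$)
$r{\left(O \right)} = 15 + 5 O$ ($r{\left(O \right)} = 15 - 5 \left(- O\right) = 15 + 5 O$)
$c{\left(L \right)} = L$ ($c{\left(L \right)} = 2 L - L = L$)
$N = \frac{19}{2}$ ($N = - \frac{19}{-2} = \left(-19\right) \left(- \frac{1}{2}\right) = \frac{19}{2} \approx 9.5$)
$N c{\left(r{\left(z{\left(1 \right)} \right)} \right)} = \frac{19 \left(15 + 5 \left(-9\right)\right)}{2} = \frac{19 \left(15 - 45\right)}{2} = \frac{19}{2} \left(-30\right) = -285$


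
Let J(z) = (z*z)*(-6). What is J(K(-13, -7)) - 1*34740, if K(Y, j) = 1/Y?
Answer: -5871066/169 ≈ -34740.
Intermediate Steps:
J(z) = -6*z**2 (J(z) = z**2*(-6) = -6*z**2)
J(K(-13, -7)) - 1*34740 = -6*(1/(-13))**2 - 1*34740 = -6*(-1/13)**2 - 34740 = -6*1/169 - 34740 = -6/169 - 34740 = -5871066/169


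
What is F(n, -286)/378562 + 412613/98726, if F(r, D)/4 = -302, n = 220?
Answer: 78040170749/18686956006 ≈ 4.1762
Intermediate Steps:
F(r, D) = -1208 (F(r, D) = 4*(-302) = -1208)
F(n, -286)/378562 + 412613/98726 = -1208/378562 + 412613/98726 = -1208*1/378562 + 412613*(1/98726) = -604/189281 + 412613/98726 = 78040170749/18686956006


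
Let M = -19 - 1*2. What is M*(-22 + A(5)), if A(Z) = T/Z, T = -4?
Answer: 2394/5 ≈ 478.80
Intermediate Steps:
A(Z) = -4/Z
M = -21 (M = -19 - 2 = -21)
M*(-22 + A(5)) = -21*(-22 - 4/5) = -21*(-22 - 4*⅕) = -21*(-22 - ⅘) = -21*(-114/5) = 2394/5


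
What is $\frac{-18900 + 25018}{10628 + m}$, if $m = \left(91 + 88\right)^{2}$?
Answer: $\frac{6118}{42669} \approx 0.14338$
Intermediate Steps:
$m = 32041$ ($m = 179^{2} = 32041$)
$\frac{-18900 + 25018}{10628 + m} = \frac{-18900 + 25018}{10628 + 32041} = \frac{6118}{42669}$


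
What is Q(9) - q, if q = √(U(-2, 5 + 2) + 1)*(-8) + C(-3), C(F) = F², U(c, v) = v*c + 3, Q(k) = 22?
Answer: 13 + 8*I*√10 ≈ 13.0 + 25.298*I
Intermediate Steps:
U(c, v) = 3 + c*v (U(c, v) = c*v + 3 = 3 + c*v)
q = 9 - 8*I*√10 (q = √((3 - 2*(5 + 2)) + 1)*(-8) + (-3)² = √((3 - 2*7) + 1)*(-8) + 9 = √((3 - 14) + 1)*(-8) + 9 = √(-11 + 1)*(-8) + 9 = √(-10)*(-8) + 9 = (I*√10)*(-8) + 9 = -8*I*√10 + 9 = 9 - 8*I*√10 ≈ 9.0 - 25.298*I)
Q(9) - q = 22 - (9 - 8*I*√10) = 22 + (-9 + 8*I*√10) = 13 + 8*I*√10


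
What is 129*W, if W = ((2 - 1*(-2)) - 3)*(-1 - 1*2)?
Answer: -387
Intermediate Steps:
W = -3 (W = ((2 + 2) - 3)*(-1 - 2) = (4 - 3)*(-3) = 1*(-3) = -3)
129*W = 129*(-3) = -387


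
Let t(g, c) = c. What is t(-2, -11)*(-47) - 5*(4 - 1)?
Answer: 502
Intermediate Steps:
t(-2, -11)*(-47) - 5*(4 - 1) = -11*(-47) - 5*(4 - 1) = 517 - 5*3 = 517 - 15 = 502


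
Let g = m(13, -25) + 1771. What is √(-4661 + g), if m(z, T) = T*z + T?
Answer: 18*I*√10 ≈ 56.921*I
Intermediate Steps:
m(z, T) = T + T*z
g = 1421 (g = -25*(1 + 13) + 1771 = -25*14 + 1771 = -350 + 1771 = 1421)
√(-4661 + g) = √(-4661 + 1421) = √(-3240) = 18*I*√10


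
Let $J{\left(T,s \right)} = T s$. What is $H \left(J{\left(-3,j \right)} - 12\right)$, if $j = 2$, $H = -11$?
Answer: $198$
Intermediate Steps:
$H \left(J{\left(-3,j \right)} - 12\right) = - 11 \left(\left(-3\right) 2 - 12\right) = - 11 \left(-6 - 12\right) = \left(-11\right) \left(-18\right) = 198$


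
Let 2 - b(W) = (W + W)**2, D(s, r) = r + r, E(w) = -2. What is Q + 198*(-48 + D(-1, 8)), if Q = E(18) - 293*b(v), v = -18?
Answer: 372804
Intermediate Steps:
D(s, r) = 2*r
b(W) = 2 - 4*W**2 (b(W) = 2 - (W + W)**2 = 2 - (2*W)**2 = 2 - 4*W**2)
Q = 379140 (Q = -2 - 293*(2 - 4*(-18)**2) = -2 - 293*(2 - 4*324) = -2 - 293*(2 - 1296) = -2 - 293*(-1294) = -2 + 379142 = 379140)
Q + 198*(-48 + D(-1, 8)) = 379140 + 198*(-48 + 2*8) = 379140 + 198*(-48 + 16) = 379140 + 198*(-32) = 379140 - 6336 = 372804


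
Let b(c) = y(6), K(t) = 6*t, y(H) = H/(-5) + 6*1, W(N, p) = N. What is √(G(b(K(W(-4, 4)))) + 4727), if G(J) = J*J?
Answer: √118751/5 ≈ 68.921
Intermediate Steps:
y(H) = 6 - H/5 (y(H) = H*(-⅕) + 6 = -H/5 + 6 = 6 - H/5)
b(c) = 24/5 (b(c) = 6 - ⅕*6 = 6 - 6/5 = 24/5)
G(J) = J²
√(G(b(K(W(-4, 4)))) + 4727) = √((24/5)² + 4727) = √(576/25 + 4727) = √(118751/25) = √118751/5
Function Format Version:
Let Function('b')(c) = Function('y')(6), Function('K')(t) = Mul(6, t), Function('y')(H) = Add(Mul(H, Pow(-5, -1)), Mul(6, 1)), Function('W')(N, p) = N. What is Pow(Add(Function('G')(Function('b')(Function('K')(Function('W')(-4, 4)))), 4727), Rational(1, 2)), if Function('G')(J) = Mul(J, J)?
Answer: Mul(Rational(1, 5), Pow(118751, Rational(1, 2))) ≈ 68.921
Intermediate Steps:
Function('y')(H) = Add(6, Mul(Rational(-1, 5), H)) (Function('y')(H) = Add(Mul(H, Rational(-1, 5)), 6) = Add(Mul(Rational(-1, 5), H), 6) = Add(6, Mul(Rational(-1, 5), H)))
Function('b')(c) = Rational(24, 5) (Function('b')(c) = Add(6, Mul(Rational(-1, 5), 6)) = Add(6, Rational(-6, 5)) = Rational(24, 5))
Function('G')(J) = Pow(J, 2)
Pow(Add(Function('G')(Function('b')(Function('K')(Function('W')(-4, 4)))), 4727), Rational(1, 2)) = Pow(Add(Pow(Rational(24, 5), 2), 4727), Rational(1, 2)) = Pow(Add(Rational(576, 25), 4727), Rational(1, 2)) = Pow(Rational(118751, 25), Rational(1, 2)) = Mul(Rational(1, 5), Pow(118751, Rational(1, 2)))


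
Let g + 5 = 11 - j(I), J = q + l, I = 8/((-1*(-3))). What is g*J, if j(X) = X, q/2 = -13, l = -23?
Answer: -490/3 ≈ -163.33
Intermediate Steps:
q = -26 (q = 2*(-13) = -26)
I = 8/3 ≈ 2.6667
J = -49 (J = -26 - 23 = -49)
g = 10/3 (g = -5 + (11 - 1*8/3) = -5 + (11 - 8/3) = -5 + 25/3 = 10/3 ≈ 3.3333)
g*J = (10/3)*(-49) = -490/3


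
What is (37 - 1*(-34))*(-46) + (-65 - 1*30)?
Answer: -3361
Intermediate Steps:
(37 - 1*(-34))*(-46) + (-65 - 1*30) = (37 + 34)*(-46) + (-65 - 30) = 71*(-46) - 95 = -3266 - 95 = -3361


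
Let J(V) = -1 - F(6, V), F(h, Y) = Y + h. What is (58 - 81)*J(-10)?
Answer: -69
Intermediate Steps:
J(V) = -7 - V (J(V) = -1 - (V + 6) = -1 - (6 + V) = -1 + (-6 - V) = -7 - V)
(58 - 81)*J(-10) = (58 - 81)*(-7 - 1*(-10)) = -23*(-7 + 10) = -23*3 = -69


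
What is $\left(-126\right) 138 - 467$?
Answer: $-17855$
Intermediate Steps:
$\left(-126\right) 138 - 467 = -17388 - 467 = -17855$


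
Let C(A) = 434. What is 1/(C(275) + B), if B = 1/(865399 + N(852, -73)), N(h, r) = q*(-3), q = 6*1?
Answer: 865381/375575355 ≈ 0.0023041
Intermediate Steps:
q = 6
N(h, r) = -18 (N(h, r) = 6*(-3) = -18)
B = 1/865381 (B = 1/(865399 - 18) = 1/865381 ≈ 1.1556e-6)
1/(C(275) + B) = 1/(434 + 1/865381) = 1/(375575355/865381) = 865381/375575355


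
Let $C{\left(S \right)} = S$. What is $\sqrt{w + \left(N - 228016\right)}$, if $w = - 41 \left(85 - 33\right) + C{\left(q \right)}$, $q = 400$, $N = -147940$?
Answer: $2 i \sqrt{94422} \approx 614.56 i$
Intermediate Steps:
$w = -1732$ ($w = - 41 \left(85 - 33\right) + 400 = \left(-41\right) 52 + 400 = -2132 + 400 = -1732$)
$\sqrt{w + \left(N - 228016\right)} = \sqrt{-1732 - 375956} = \sqrt{-377688} = 2 i \sqrt{94422}$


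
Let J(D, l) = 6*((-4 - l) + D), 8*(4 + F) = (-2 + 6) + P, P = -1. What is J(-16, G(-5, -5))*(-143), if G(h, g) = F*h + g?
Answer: 113685/4 ≈ 28421.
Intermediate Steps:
F = -29/8 (F = -4 + ((-2 + 6) - 1)/8 = -4 + (4 - 1)/8 = -4 + (⅛)*3 = -4 + 3/8 = -29/8 ≈ -3.6250)
G(h, g) = g - 29*h/8 (G(h, g) = -29*h/8 + g = g - 29*h/8)
J(D, l) = -24 - 6*l + 6*D (J(D, l) = 6*(-4 + D - l) = -24 - 6*l + 6*D)
J(-16, G(-5, -5))*(-143) = (-24 - 6*(-5 - 29/8*(-5)) + 6*(-16))*(-143) = (-24 - 6*(-5 + 145/8) - 96)*(-143) = (-24 - 6*105/8 - 96)*(-143) = (-24 - 315/4 - 96)*(-143) = -795/4*(-143) = 113685/4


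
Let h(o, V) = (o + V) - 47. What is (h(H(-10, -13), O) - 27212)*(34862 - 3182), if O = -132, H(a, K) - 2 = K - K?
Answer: -867683520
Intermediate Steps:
H(a, K) = 2 (H(a, K) = 2 + (K - K) = 2 + 0 = 2)
h(o, V) = -47 + V + o (h(o, V) = (V + o) - 47 = -47 + V + o)
(h(H(-10, -13), O) - 27212)*(34862 - 3182) = ((-47 - 132 + 2) - 27212)*(34862 - 3182) = (-177 - 27212)*31680 = -27389*31680 = -867683520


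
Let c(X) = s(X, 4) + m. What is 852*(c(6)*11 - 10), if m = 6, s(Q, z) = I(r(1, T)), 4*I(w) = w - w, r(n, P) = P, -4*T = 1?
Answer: 47712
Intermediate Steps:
T = -1/4 (T = -1/4*1 = -1/4 ≈ -0.25000)
I(w) = 0 (I(w) = (w - w)/4 = (1/4)*0 = 0)
s(Q, z) = 0
c(X) = 6 (c(X) = 0 + 6 = 6)
852*(c(6)*11 - 10) = 852*(6*11 - 10) = 852*(66 - 10) = 852*56 = 47712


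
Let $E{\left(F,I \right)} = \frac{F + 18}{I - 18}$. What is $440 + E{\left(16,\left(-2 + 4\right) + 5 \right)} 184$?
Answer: $- \frac{1416}{11} \approx -128.73$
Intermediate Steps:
$E{\left(F,I \right)} = \frac{18 + F}{-18 + I}$
$440 + E{\left(16,\left(-2 + 4\right) + 5 \right)} 184 = 440 + \frac{18 + 16}{-18 + \left(\left(-2 + 4\right) + 5\right)} 184 = 440 + \frac{1}{-18 + \left(2 + 5\right)} 34 \cdot 184 = 440 + \frac{1}{-18 + 7} \cdot 34 \cdot 184 = 440 + \frac{1}{-11} \cdot 34 \cdot 184 = 440 + \left(- \frac{1}{11}\right) 34 \cdot 184 = 440 - \frac{6256}{11} = - \frac{1416}{11}$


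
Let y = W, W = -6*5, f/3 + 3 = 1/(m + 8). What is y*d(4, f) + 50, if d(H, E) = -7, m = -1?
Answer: 260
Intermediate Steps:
f = -60/7 (f = -9 + 3/(-1 + 8) = -9 + 3/7 = -60/7 ≈ -8.5714)
W = -30
y = -30
y*d(4, f) + 50 = -30*(-7) + 50 = 210 + 50 = 260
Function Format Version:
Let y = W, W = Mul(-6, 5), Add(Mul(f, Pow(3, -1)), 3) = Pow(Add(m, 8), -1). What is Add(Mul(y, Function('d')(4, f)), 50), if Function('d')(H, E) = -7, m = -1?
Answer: 260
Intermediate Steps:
f = Rational(-60, 7) (f = Add(-9, Mul(3, Pow(Add(-1, 8), -1))) = Add(-9, Mul(3, Pow(7, -1))) = Add(-9, Mul(3, Rational(1, 7))) = Add(-9, Rational(3, 7)) = Rational(-60, 7) ≈ -8.5714)
W = -30
y = -30
Add(Mul(y, Function('d')(4, f)), 50) = Add(Mul(-30, -7), 50) = Add(210, 50) = 260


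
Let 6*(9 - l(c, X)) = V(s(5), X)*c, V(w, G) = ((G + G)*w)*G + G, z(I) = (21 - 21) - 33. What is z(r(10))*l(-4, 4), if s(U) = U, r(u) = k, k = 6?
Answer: -3905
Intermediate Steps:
r(u) = 6
z(I) = -33 (z(I) = 0 - 33 = -33)
V(w, G) = G + 2*w*G² (V(w, G) = ((2*G)*w)*G + G = (2*G*w)*G + G = 2*w*G² + G = G + 2*w*G²)
l(c, X) = 9 - X*c*(1 + 10*X)/6 (l(c, X) = 9 - X*(1 + 2*X*5)*c/6 = 9 - X*(1 + 10*X)*c/6 = 9 - X*c*(1 + 10*X)/6)
z(r(10))*l(-4, 4) = -33*(9 - ⅙*4*(-4)*(1 + 10*4)) = -33*(9 - ⅙*4*(-4)*(1 + 40)) = -33*(9 - ⅙*4*(-4)*41) = -33*(9 + 328/3) = -33*355/3 = -3905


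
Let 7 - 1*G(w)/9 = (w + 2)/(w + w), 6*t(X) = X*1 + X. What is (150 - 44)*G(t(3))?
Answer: 5247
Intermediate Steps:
t(X) = X/3 (t(X) = (X*1 + X)/6 = (X + X)/6 = (2*X)/6 = X/3)
G(w) = 63 - 9*(2 + w)/(2*w) (G(w) = 63 - 9*(w + 2)/(w + w) = 63 - 9*(2 + w)/(2*w))
(150 - 44)*G(t(3)) = (150 - 44)*(117/2 - 9/1) = 106*(117/2 - 9/1) = 106*(117/2 - 9*1) = 106*(117/2 - 9) = 106*(99/2) = 5247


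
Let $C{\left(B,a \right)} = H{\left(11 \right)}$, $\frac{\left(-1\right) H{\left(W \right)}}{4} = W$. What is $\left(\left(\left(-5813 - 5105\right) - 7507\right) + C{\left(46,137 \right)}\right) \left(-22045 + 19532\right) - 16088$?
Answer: $46396509$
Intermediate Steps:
$H{\left(W \right)} = - 4 W$
$C{\left(B,a \right)} = -44$ ($C{\left(B,a \right)} = \left(-4\right) 11 = -44$)
$\left(\left(\left(-5813 - 5105\right) - 7507\right) + C{\left(46,137 \right)}\right) \left(-22045 + 19532\right) - 16088 = \left(\left(\left(-5813 - 5105\right) - 7507\right) - 44\right) \left(-22045 + 19532\right) - 16088 = \left(\left(-10918 - 7507\right) - 44\right) \left(-2513\right) - 16088 = \left(-18425 - 44\right) \left(-2513\right) - 16088 = \left(-18469\right) \left(-2513\right) - 16088 = 46412597 - 16088 = 46396509$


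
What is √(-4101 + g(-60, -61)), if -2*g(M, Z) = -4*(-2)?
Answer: I*√4105 ≈ 64.07*I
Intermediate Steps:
g(M, Z) = -4 (g(M, Z) = -(-2)*(-2) = -½*8 = -4)
√(-4101 + g(-60, -61)) = √(-4101 - 4) = √(-4105) = I*√4105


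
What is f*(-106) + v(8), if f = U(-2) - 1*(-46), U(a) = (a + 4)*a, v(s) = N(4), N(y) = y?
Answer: -4448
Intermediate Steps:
v(s) = 4
U(a) = a*(4 + a) (U(a) = (4 + a)*a = a*(4 + a))
f = 42 (f = -2*(4 - 2) - 1*(-46) = -2*2 + 46 = -4 + 46 = 42)
f*(-106) + v(8) = 42*(-106) + 4 = -4452 + 4 = -4448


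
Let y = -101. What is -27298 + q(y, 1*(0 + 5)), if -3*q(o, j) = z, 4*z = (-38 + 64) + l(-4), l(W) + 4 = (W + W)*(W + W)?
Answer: -163831/6 ≈ -27305.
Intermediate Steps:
l(W) = -4 + 4*W² (l(W) = -4 + (W + W)*(W + W) = -4 + (2*W)*(2*W) = -4 + 4*W²)
z = 43/2 (z = ((-38 + 64) + (-4 + 4*(-4)²))/4 = (26 + (-4 + 4*16))/4 = (26 + (-4 + 64))/4 = (26 + 60)/4 = (¼)*86 = 43/2 ≈ 21.500)
q(o, j) = -43/6 (q(o, j) = -⅓*43/2 = -43/6)
-27298 + q(y, 1*(0 + 5)) = -27298 - 43/6 = -163831/6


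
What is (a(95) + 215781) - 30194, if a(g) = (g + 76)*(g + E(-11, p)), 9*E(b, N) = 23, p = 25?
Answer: 202269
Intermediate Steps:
E(b, N) = 23/9 (E(b, N) = (1/9)*23 = 23/9)
a(g) = (76 + g)*(23/9 + g) (a(g) = (g + 76)*(g + 23/9) = (76 + g)*(23/9 + g))
(a(95) + 215781) - 30194 = ((1748/9 + 95**2 + (707/9)*95) + 215781) - 30194 = ((1748/9 + 9025 + 67165/9) + 215781) - 30194 = (16682 + 215781) - 30194 = 232463 - 30194 = 202269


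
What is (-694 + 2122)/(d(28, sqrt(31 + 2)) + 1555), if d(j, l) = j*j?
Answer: 1428/2339 ≈ 0.61052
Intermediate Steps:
d(j, l) = j**2
(-694 + 2122)/(d(28, sqrt(31 + 2)) + 1555) = (-694 + 2122)/(28**2 + 1555) = 1428/(784 + 1555) = 1428/2339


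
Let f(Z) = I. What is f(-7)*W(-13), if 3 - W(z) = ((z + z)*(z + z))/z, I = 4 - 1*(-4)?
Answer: 440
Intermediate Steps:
I = 8 (I = 4 + 4 = 8)
f(Z) = 8
W(z) = 3 - 4*z (W(z) = 3 - (z + z)*(z + z)/z = 3 - (2*z)*(2*z)/z = 3 - 4*z**2/z = 3 - 4*z)
f(-7)*W(-13) = 8*(3 - 4*(-13)) = 8*(3 + 52) = 8*55 = 440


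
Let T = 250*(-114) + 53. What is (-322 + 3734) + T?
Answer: -25035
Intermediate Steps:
T = -28447 (T = -28500 + 53 = -28447)
(-322 + 3734) + T = (-322 + 3734) - 28447 = 3412 - 28447 = -25035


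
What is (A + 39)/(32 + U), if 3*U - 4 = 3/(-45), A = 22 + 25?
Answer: 3870/1499 ≈ 2.5817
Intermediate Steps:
A = 47
U = 59/45 (U = 4/3 + (3/(-45))/3 = 4/3 + (3*(-1/45))/3 = 4/3 + (⅓)*(-1/15) = 4/3 - 1/45 = 59/45 ≈ 1.3111)
(A + 39)/(32 + U) = (47 + 39)/(32 + 59/45) = 86/(1499/45) = 86*(45/1499) = 3870/1499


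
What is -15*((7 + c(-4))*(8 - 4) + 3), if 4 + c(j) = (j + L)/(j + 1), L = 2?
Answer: -265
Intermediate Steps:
c(j) = -4 + (2 + j)/(1 + j) (c(j) = -4 + (j + 2)/(j + 1) = -4 + (2 + j)/(1 + j))
-15*((7 + c(-4))*(8 - 4) + 3) = -15*((7 + (-2 - 3*(-4))/(1 - 4))*(8 - 4) + 3) = -15*((7 + (-2 + 12)/(-3))*4 + 3) = -15*((7 - ⅓*10)*4 + 3) = -15*((7 - 10/3)*4 + 3) = -15*((11/3)*4 + 3) = -15*(44/3 + 3) = -15*53/3 = -265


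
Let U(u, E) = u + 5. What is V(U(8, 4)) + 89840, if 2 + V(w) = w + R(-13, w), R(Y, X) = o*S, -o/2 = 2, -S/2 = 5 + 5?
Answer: 89931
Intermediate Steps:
S = -20 (S = -2*(5 + 5) = -2*10 = -20)
o = -4 (o = -2*2 = -4)
U(u, E) = 5 + u
R(Y, X) = 80 (R(Y, X) = -4*(-20) = 80)
V(w) = 78 + w (V(w) = -2 + (w + 80) = -2 + (80 + w) = 78 + w)
V(U(8, 4)) + 89840 = (78 + (5 + 8)) + 89840 = (78 + 13) + 89840 = 91 + 89840 = 89931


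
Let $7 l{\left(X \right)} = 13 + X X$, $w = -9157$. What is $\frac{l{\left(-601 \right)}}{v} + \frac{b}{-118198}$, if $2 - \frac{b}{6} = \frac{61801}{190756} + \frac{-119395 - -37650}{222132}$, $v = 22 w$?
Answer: $- \frac{1346606337843652330}{5255017035356515867} \approx -0.25625$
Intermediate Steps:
$l{\left(X \right)} = \frac{13}{7} + \frac{X^{2}}{7}$ ($l{\left(X \right)} = \frac{13 + X X}{7} = \frac{13 + X^{2}}{7} = \frac{13}{7} + \frac{X^{2}}{7}$)
$v = -201454$ ($v = 22 \left(-9157\right) = -201454$)
$b = \frac{10826424134}{882771079}$ ($b = 12 - 6 \left(\frac{61801}{190756} + \frac{-119395 - -37650}{222132}\right) = 12 - 6 \left(61801 \cdot \frac{1}{190756} + \left(-119395 + 37650\right) \frac{1}{222132}\right) = 12 - 6 \left(\frac{61801}{190756} - \frac{81745}{222132}\right) = 12 - - \frac{233171186}{882771079} = 12 + \frac{233171186}{882771079} = \frac{10826424134}{882771079} \approx 12.264$)
$\frac{l{\left(-601 \right)}}{v} + \frac{b}{-118198} = \frac{\frac{13}{7} + \frac{\left(-601\right)^{2}}{7}}{-201454} + \frac{10826424134}{882771079 \left(-118198\right)} = \left(\frac{13}{7} + \frac{1}{7} \cdot 361201\right) \left(- \frac{1}{201454}\right) + \frac{10826424134}{882771079} \left(- \frac{1}{118198}\right) = \left(\frac{13}{7} + \frac{361201}{7}\right) \left(- \frac{1}{201454}\right) - \frac{5413212067}{52170887997821} = 51602 \left(- \frac{1}{201454}\right) - \frac{5413212067}{52170887997821} = - \frac{25801}{100727} - \frac{5413212067}{52170887997821} = - \frac{1346606337843652330}{5255017035356515867}$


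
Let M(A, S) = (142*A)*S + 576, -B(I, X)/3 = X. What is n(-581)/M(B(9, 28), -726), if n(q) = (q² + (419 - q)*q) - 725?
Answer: -20347/721692 ≈ -0.028193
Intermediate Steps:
B(I, X) = -3*X
n(q) = -725 + q² + q*(419 - q) (n(q) = (q² + q*(419 - q)) - 725 = -725 + q² + q*(419 - q))
M(A, S) = 576 + 142*A*S (M(A, S) = 142*A*S + 576 = 576 + 142*A*S)
n(-581)/M(B(9, 28), -726) = (-725 + 419*(-581))/(576 + 142*(-3*28)*(-726)) = (-725 - 243439)/(576 + 142*(-84)*(-726)) = -244164/(576 + 8659728) = -244164/8660304 = -244164*1/8660304 = -20347/721692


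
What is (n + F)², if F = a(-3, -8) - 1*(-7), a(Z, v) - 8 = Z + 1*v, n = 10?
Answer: 196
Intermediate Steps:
a(Z, v) = 8 + Z + v (a(Z, v) = 8 + (Z + 1*v) = 8 + (Z + v) = 8 + Z + v)
F = 4 (F = (8 - 3 - 8) - 1*(-7) = -3 + 7 = 4)
(n + F)² = (10 + 4)² = 14² = 196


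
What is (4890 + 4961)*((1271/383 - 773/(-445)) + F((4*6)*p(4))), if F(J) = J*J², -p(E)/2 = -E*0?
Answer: 8488153554/170435 ≈ 49803.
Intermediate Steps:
p(E) = 0 (p(E) = -2*(-E)*0 = -2*0 = 0)
F(J) = J³
(4890 + 4961)*((1271/383 - 773/(-445)) + F((4*6)*p(4))) = (4890 + 4961)*((1271/383 - 773/(-445)) + ((4*6)*0)³) = 9851*((1271*(1/383) - 773*(-1/445)) + (24*0)³) = 9851*((1271/383 + 773/445) + 0³) = 9851*(861654/170435 + 0) = 9851*(861654/170435) = 8488153554/170435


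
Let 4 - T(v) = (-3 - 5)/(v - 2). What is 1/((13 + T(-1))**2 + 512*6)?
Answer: 9/29497 ≈ 0.00030512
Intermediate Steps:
T(v) = 4 + 8/(-2 + v) (T(v) = 4 - (-3 - 5)/(v - 2) = 4 - (-8)/(-2 + v) = 4 + 8/(-2 + v))
1/((13 + T(-1))**2 + 512*6) = 1/((13 + 4*(-1)/(-2 - 1))**2 + 512*6) = 1/((13 + 4*(-1)/(-3))**2 + 3072) = 1/((13 + 4*(-1)*(-1/3))**2 + 3072) = 1/((13 + 4/3)**2 + 3072) = 1/((43/3)**2 + 3072) = 1/(1849/9 + 3072) = 1/(29497/9) = 9/29497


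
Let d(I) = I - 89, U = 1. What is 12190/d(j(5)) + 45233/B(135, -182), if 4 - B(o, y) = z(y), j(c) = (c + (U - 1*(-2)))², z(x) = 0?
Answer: 216413/20 ≈ 10821.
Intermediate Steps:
j(c) = (3 + c)² (j(c) = (c + (1 - 1*(-2)))² = (c + (1 + 2))² = (c + 3)² = (3 + c)²)
B(o, y) = 4 (B(o, y) = 4 - 1*0 = 4 + 0 = 4)
d(I) = -89 + I
12190/d(j(5)) + 45233/B(135, -182) = 12190/(-89 + (3 + 5)²) + 45233/4 = 12190/(-89 + 8²) + 45233*(¼) = 12190/(-89 + 64) + 45233/4 = 12190/(-25) + 45233/4 = 12190*(-1/25) + 45233/4 = -2438/5 + 45233/4 = 216413/20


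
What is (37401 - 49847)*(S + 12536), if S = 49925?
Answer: -777389606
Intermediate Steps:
(37401 - 49847)*(S + 12536) = (37401 - 49847)*(49925 + 12536) = -12446*62461 = -777389606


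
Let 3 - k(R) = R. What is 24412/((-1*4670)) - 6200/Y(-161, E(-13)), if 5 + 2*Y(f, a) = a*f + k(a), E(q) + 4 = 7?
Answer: 2874684/142435 ≈ 20.182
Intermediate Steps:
E(q) = 3 (E(q) = -4 + 7 = 3)
k(R) = 3 - R
Y(f, a) = -1 - a/2 + a*f/2 (Y(f, a) = -5/2 + (a*f + (3 - a))/2 = -5/2 + (3 - a + a*f)/2 = -5/2 + (3/2 - a/2 + a*f/2) = -1 - a/2 + a*f/2)
24412/((-1*4670)) - 6200/Y(-161, E(-13)) = 24412/((-1*4670)) - 6200/(-1 - ½*3 + (½)*3*(-161)) = 24412/(-4670) - 6200/(-1 - 3/2 - 483/2) = 24412*(-1/4670) - 6200/(-244) = -12206/2335 - 6200*(-1/244) = -12206/2335 + 1550/61 = 2874684/142435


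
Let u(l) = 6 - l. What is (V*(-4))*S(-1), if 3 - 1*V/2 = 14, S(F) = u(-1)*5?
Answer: 3080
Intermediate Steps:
S(F) = 35 (S(F) = (6 - 1*(-1))*5 = (6 + 1)*5 = 7*5 = 35)
V = -22 (V = 6 - 2*14 = 6 - 28 = -22)
(V*(-4))*S(-1) = -22*(-4)*35 = 88*35 = 3080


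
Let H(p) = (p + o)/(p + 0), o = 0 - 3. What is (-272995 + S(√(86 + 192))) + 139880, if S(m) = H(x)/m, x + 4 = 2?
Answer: -133115 + 5*√278/556 ≈ -1.3311e+5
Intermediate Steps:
x = -2 (x = -4 + 2 = -2)
o = -3
H(p) = (-3 + p)/p (H(p) = (p - 3)/(p + 0) = (-3 + p)/p)
S(m) = 5/(2*m) (S(m) = ((-3 - 2)/(-2))/m = (-½*(-5))/m = 5/(2*m))
(-272995 + S(√(86 + 192))) + 139880 = (-272995 + 5/(2*(√(86 + 192)))) + 139880 = (-272995 + 5/(2*(√278))) + 139880 = (-272995 + 5*(√278/278)/2) + 139880 = (-272995 + 5*√278/556) + 139880 = -133115 + 5*√278/556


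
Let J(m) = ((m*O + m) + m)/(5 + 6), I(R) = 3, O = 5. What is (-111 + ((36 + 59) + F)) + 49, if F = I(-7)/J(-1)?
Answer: 198/7 ≈ 28.286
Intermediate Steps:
J(m) = 7*m/11 (J(m) = ((m*5 + m) + m)/(5 + 6) = ((5*m + m) + m)/11 = (6*m + m)*(1/11) = (7*m)*(1/11) = 7*m/11)
F = -33/7 (F = 3/(((7/11)*(-1))) = 3/(-7/11) = 3*(-11/7) = -33/7 ≈ -4.7143)
(-111 + ((36 + 59) + F)) + 49 = (-111 + ((36 + 59) - 33/7)) + 49 = (-111 + (95 - 33/7)) + 49 = (-111 + 632/7) + 49 = -145/7 + 49 = 198/7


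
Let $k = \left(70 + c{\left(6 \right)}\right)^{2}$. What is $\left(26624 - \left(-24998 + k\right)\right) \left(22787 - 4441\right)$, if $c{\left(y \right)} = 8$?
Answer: $835440148$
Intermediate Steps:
$k = 6084$ ($k = \left(70 + 8\right)^{2} = 78^{2} = 6084$)
$\left(26624 - \left(-24998 + k\right)\right) \left(22787 - 4441\right) = \left(26624 + \left(24998 - 6084\right)\right) \left(22787 - 4441\right) = \left(26624 + \left(24998 - 6084\right)\right) 18346 = \left(26624 + 18914\right) 18346 = 45538 \cdot 18346 = 835440148$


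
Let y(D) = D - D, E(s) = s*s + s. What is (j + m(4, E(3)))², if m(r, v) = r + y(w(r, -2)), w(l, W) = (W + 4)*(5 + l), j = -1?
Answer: 9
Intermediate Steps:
E(s) = s + s² (E(s) = s² + s = s + s²)
w(l, W) = (4 + W)*(5 + l)
y(D) = 0
m(r, v) = r (m(r, v) = r + 0 = r)
(j + m(4, E(3)))² = (-1 + 4)² = 3² = 9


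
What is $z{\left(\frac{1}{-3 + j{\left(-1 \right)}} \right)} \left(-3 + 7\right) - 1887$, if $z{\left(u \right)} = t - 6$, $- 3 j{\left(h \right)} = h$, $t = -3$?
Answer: $-1923$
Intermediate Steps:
$j{\left(h \right)} = - \frac{h}{3}$
$z{\left(u \right)} = -9$ ($z{\left(u \right)} = -3 - 6 = -9$)
$z{\left(\frac{1}{-3 + j{\left(-1 \right)}} \right)} \left(-3 + 7\right) - 1887 = - 9 \left(-3 + 7\right) - 1887 = \left(-9\right) 4 - 1887 = -36 - 1887 = -1923$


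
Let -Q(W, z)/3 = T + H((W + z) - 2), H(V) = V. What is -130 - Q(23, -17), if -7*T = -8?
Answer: -802/7 ≈ -114.57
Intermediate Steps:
T = 8/7 (T = -⅐*(-8) = 8/7 ≈ 1.1429)
Q(W, z) = 18/7 - 3*W - 3*z (Q(W, z) = -3*(8/7 + ((W + z) - 2)) = -3*(8/7 + (-2 + W + z)) = -3*(-6/7 + W + z) = 18/7 - 3*W - 3*z)
-130 - Q(23, -17) = -130 - (18/7 - 3*23 - 3*(-17)) = -130 - (18/7 - 69 + 51) = -130 - 1*(-108/7) = -130 + 108/7 = -802/7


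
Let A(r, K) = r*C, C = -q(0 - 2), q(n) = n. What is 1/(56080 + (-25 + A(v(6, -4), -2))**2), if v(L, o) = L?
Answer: 1/56249 ≈ 1.7778e-5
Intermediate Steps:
C = 2 (C = -(0 - 2) = -1*(-2) = 2)
A(r, K) = 2*r (A(r, K) = r*2 = 2*r)
1/(56080 + (-25 + A(v(6, -4), -2))**2) = 1/(56080 + (-25 + 2*6)**2) = 1/(56080 + (-25 + 12)**2) = 1/(56080 + (-13)**2) = 1/(56080 + 169) = 1/56249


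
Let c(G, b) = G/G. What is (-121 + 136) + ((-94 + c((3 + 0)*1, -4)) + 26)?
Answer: -52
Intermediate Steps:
c(G, b) = 1
(-121 + 136) + ((-94 + c((3 + 0)*1, -4)) + 26) = (-121 + 136) + ((-94 + 1) + 26) = 15 + (-93 + 26) = 15 - 67 = -52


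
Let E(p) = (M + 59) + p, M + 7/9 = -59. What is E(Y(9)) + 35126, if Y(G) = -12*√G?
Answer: 315803/9 ≈ 35089.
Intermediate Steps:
M = -538/9 (M = -7/9 - 59 = -538/9 ≈ -59.778)
E(p) = -7/9 + p (E(p) = (-538/9 + 59) + p = -7/9 + p)
E(Y(9)) + 35126 = (-7/9 - 12*√9) + 35126 = (-7/9 - 12*3) + 35126 = (-7/9 - 36) + 35126 = -331/9 + 35126 = 315803/9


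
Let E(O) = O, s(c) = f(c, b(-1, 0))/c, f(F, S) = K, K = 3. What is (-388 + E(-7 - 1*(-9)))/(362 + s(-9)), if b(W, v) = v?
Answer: -1158/1085 ≈ -1.0673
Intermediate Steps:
f(F, S) = 3
s(c) = 3/c
(-388 + E(-7 - 1*(-9)))/(362 + s(-9)) = (-388 + (-7 - 1*(-9)))/(362 + 3/(-9)) = (-388 + (-7 + 9))/(362 + 3*(-1/9)) = (-388 + 2)/(362 - 1/3) = -386/1085/3 = -386*3/1085 = -1158/1085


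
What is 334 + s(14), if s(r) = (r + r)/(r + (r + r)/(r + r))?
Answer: 5038/15 ≈ 335.87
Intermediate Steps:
s(r) = 2*r/(1 + r) (s(r) = (2*r)/(r + (2*r)/((2*r))) = (2*r)/(r + (2*r)*(1/(2*r))) = (2*r)/(r + 1) = (2*r)/(1 + r) = 2*r/(1 + r))
334 + s(14) = 334 + 2*14/(1 + 14) = 334 + 2*14/15 = 334 + 2*14*(1/15) = 334 + 28/15 = 5038/15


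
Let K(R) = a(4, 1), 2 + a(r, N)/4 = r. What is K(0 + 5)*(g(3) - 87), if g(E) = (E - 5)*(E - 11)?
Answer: -568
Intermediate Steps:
a(r, N) = -8 + 4*r
K(R) = 8 (K(R) = -8 + 4*4 = -8 + 16 = 8)
g(E) = (-11 + E)*(-5 + E) (g(E) = (-5 + E)*(-11 + E) = (-11 + E)*(-5 + E))
K(0 + 5)*(g(3) - 87) = 8*((55 + 3² - 16*3) - 87) = 8*((55 + 9 - 48) - 87) = 8*(16 - 87) = 8*(-71) = -568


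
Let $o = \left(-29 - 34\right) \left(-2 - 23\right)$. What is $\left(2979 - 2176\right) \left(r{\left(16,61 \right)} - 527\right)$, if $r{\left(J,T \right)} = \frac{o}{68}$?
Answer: $- \frac{27511583}{68} \approx -4.0458 \cdot 10^{5}$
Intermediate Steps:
$o = 1575$ ($o = \left(-63\right) \left(-25\right) = 1575$)
$r{\left(J,T \right)} = \frac{1575}{68}$
$\left(2979 - 2176\right) \left(r{\left(16,61 \right)} - 527\right) = \left(2979 - 2176\right) \left(\frac{1575}{68} - 527\right) = 803 \left(- \frac{34261}{68}\right) = - \frac{27511583}{68}$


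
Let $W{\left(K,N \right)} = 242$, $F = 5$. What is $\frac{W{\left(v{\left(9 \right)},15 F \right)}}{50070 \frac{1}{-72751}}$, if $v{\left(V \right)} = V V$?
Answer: $- \frac{8802871}{25035} \approx -351.62$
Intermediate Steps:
$v{\left(V \right)} = V^{2}$
$\frac{W{\left(v{\left(9 \right)},15 F \right)}}{50070 \frac{1}{-72751}} = \frac{242}{50070 \frac{1}{-72751}} = \frac{242}{50070 \left(- \frac{1}{72751}\right)} = \frac{242}{- \frac{50070}{72751}} = 242 \left(- \frac{72751}{50070}\right) = - \frac{8802871}{25035}$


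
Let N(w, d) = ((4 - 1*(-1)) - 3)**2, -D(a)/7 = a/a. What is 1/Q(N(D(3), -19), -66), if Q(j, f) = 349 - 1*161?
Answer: 1/188 ≈ 0.0053191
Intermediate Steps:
D(a) = -7 (D(a) = -7*a/a = -7*1 = -7)
N(w, d) = 4 (N(w, d) = ((4 + 1) - 3)**2 = (5 - 3)**2 = 2**2 = 4)
Q(j, f) = 188 (Q(j, f) = 349 - 161 = 188)
1/Q(N(D(3), -19), -66) = 1/188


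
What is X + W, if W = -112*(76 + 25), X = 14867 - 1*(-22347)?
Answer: 25902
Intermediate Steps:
X = 37214 (X = 14867 + 22347 = 37214)
W = -11312 (W = -112*101 = -11312)
X + W = 37214 - 11312 = 25902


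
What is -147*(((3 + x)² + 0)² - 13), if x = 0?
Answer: -9996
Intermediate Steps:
-147*(((3 + x)² + 0)² - 13) = -147*(((3 + 0)² + 0)² - 13) = -147*((3² + 0)² - 13) = -147*((9 + 0)² - 13) = -147*(9² - 13) = -147*(81 - 13) = -147*68 = -9996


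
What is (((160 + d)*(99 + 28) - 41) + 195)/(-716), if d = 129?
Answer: -36857/716 ≈ -51.476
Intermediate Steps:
(((160 + d)*(99 + 28) - 41) + 195)/(-716) = (((160 + 129)*(99 + 28) - 41) + 195)/(-716) = ((289*127 - 41) + 195)*(-1/716) = ((36703 - 41) + 195)*(-1/716) = (36662 + 195)*(-1/716) = 36857*(-1/716) = -36857/716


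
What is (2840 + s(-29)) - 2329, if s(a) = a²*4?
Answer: 3875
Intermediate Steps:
s(a) = 4*a²
(2840 + s(-29)) - 2329 = (2840 + 4*(-29)²) - 2329 = (2840 + 4*841) - 2329 = (2840 + 3364) - 2329 = 6204 - 2329 = 3875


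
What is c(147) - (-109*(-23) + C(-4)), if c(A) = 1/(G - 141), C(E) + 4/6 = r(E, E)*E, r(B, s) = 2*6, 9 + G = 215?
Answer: -479372/195 ≈ -2458.3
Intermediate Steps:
G = 206 (G = -9 + 215 = 206)
r(B, s) = 12
C(E) = -⅔ + 12*E
c(A) = 1/65 (c(A) = 1/(206 - 141) = 1/65)
c(147) - (-109*(-23) + C(-4)) = 1/65 - (-109*(-23) + (-⅔ + 12*(-4))) = 1/65 - (2507 + (-⅔ - 48)) = 1/65 - (2507 - 146/3) = 1/65 - 1*7375/3 = 1/65 - 7375/3 = -479372/195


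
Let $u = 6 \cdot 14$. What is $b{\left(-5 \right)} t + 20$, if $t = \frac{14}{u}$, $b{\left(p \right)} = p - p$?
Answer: $20$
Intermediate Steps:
$b{\left(p \right)} = 0$
$u = 84$
$t = \frac{1}{6}$ ($t = \frac{14}{84} = 14 \cdot \frac{1}{84} = \frac{1}{6} \approx 0.16667$)
$b{\left(-5 \right)} t + 20 = 0 \cdot \frac{1}{6} + 20 = 0 + 20 = 20$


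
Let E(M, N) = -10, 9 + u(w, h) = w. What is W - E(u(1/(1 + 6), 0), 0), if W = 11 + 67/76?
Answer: 1663/76 ≈ 21.882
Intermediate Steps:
u(w, h) = -9 + w
W = 903/76 (W = 11 + 67*(1/76) = 11 + 67/76 = 903/76 ≈ 11.882)
W - E(u(1/(1 + 6), 0), 0) = 903/76 - 1*(-10) = 903/76 + 10 = 1663/76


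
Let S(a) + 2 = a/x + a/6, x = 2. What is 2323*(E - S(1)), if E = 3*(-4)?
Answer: -74336/3 ≈ -24779.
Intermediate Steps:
E = -12
S(a) = -2 + 2*a/3 (S(a) = -2 + (a/2 + a/6) = -2 + 2*a/3)
2323*(E - S(1)) = 2323*(-12 - (-2 + (2/3)*1)) = 2323*(-12 - (-2 + 2/3)) = 2323*(-12 - 1*(-4/3)) = 2323*(-12 + 4/3) = 2323*(-32/3) = -74336/3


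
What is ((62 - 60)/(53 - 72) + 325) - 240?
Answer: 1613/19 ≈ 84.895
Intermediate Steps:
((62 - 60)/(53 - 72) + 325) - 240 = (2/(-19) + 325) - 240 = (2*(-1/19) + 325) - 240 = (-2/19 + 325) - 240 = 6173/19 - 240 = 1613/19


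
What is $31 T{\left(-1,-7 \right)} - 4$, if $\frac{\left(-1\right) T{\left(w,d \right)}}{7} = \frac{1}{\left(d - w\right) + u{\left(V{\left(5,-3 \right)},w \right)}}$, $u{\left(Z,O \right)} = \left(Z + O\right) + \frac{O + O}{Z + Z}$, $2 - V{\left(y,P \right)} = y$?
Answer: $\frac{535}{29} \approx 18.448$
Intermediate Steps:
$V{\left(y,P \right)} = 2 - y$
$u{\left(Z,O \right)} = O + Z + \frac{O}{Z}$ ($u{\left(Z,O \right)} = \left(O + Z\right) + \frac{2 O}{2 Z} = \left(O + Z\right) + 2 O \frac{1}{2 Z} = \left(O + Z\right) + \frac{O}{Z} = O + Z + \frac{O}{Z}$)
$T{\left(w,d \right)} = - \frac{7}{-3 + d - \frac{w}{3}}$ ($T{\left(w,d \right)} = - \frac{7}{\left(d - w\right) + \left(w + \left(2 - 5\right) + \frac{w}{2 - 5}\right)} = - \frac{7}{\left(d - w\right) + \left(w - 3 + \frac{w}{-3}\right)} = - \frac{7}{\left(d - w\right) + \left(w - 3 + w \left(- \frac{1}{3}\right)\right)} = - \frac{7}{\left(d - w\right) - \left(3 - \frac{2 w}{3}\right)} = - \frac{7}{\left(d - w\right) + \left(-3 + \frac{2 w}{3}\right)} = - \frac{7}{-3 + d - \frac{w}{3}}$)
$31 T{\left(-1,-7 \right)} - 4 = 31 \frac{21}{9 - 1 - -21} - 4 = 31 \frac{21}{9 - 1 + 21} - 4 = 31 \cdot \frac{21}{29} - 4 = \frac{651}{29} - 4 = \frac{535}{29}$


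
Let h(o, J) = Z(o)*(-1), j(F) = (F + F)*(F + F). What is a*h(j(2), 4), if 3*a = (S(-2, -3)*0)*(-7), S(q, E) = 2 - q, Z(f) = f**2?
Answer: 0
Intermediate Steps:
j(F) = 4*F**2 (j(F) = (2*F)*(2*F) = 4*F**2)
h(o, J) = -o**2 (h(o, J) = o**2*(-1) = -o**2)
a = 0 (a = (((2 - 1*(-2))*0)*(-7))/3 = (((2 + 2)*0)*(-7))/3 = ((4*0)*(-7))/3 = (0*(-7))/3 = (1/3)*0 = 0)
a*h(j(2), 4) = 0*(-(4*2**2)**2) = 0*(-(4*4)**2) = 0*(-1*16**2) = 0*(-1*256) = 0*(-256) = 0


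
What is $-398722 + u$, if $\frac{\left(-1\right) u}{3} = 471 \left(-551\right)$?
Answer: $379841$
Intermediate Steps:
$u = 778563$ ($u = - 3 \cdot 471 \left(-551\right) = \left(-3\right) \left(-259521\right) = 778563$)
$-398722 + u = -398722 + 778563 = 379841$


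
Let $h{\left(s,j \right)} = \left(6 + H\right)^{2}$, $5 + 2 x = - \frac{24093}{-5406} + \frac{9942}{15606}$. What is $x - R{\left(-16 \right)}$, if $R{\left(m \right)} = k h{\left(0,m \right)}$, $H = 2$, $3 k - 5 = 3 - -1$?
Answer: $- \frac{105845249}{551412} \approx -191.95$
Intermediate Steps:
$k = 3$ ($k = \frac{5}{3} + \frac{3 - -1}{3} = \frac{5}{3} + \frac{3 + 1}{3} = \frac{5}{3} + \frac{1}{3} \cdot 4 = \frac{5}{3} + \frac{4}{3} = 3$)
$x = \frac{25855}{551412}$ ($x = - \frac{5}{2} + \frac{- \frac{24093}{-5406} + \frac{9942}{15606}}{2} = - \frac{5}{2} + \frac{\left(-24093\right) \left(- \frac{1}{5406}\right) + 9942 \cdot \frac{1}{15606}}{2} = - \frac{5}{2} + \frac{\frac{8031}{1802} + \frac{1657}{2601}}{2} = - \frac{5}{2} + \frac{1}{2} \cdot \frac{1404385}{275706} = - \frac{5}{2} + \frac{1404385}{551412} = \frac{25855}{551412} \approx 0.046889$)
$h{\left(s,j \right)} = 64$ ($h{\left(s,j \right)} = \left(6 + 2\right)^{2} = 8^{2} = 64$)
$R{\left(m \right)} = 192$ ($R{\left(m \right)} = 3 \cdot 64 = 192$)
$x - R{\left(-16 \right)} = \frac{25855}{551412} - 192 = - \frac{105845249}{551412}$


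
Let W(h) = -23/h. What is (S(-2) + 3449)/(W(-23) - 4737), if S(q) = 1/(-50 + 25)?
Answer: -5389/7400 ≈ -0.72824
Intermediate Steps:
S(q) = -1/25 (S(q) = 1/(-25) = -1/25)
(S(-2) + 3449)/(W(-23) - 4737) = (-1/25 + 3449)/(-23/(-23) - 4737) = 86224/(25*(-23*(-1/23) - 4737)) = 86224/(25*(1 - 4737)) = (86224/25)/(-4736) = (86224/25)*(-1/4736) = -5389/7400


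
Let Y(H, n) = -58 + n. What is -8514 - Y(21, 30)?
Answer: -8486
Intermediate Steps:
-8514 - Y(21, 30) = -8514 - (-58 + 30) = -8514 - 1*(-28) = -8514 + 28 = -8486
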